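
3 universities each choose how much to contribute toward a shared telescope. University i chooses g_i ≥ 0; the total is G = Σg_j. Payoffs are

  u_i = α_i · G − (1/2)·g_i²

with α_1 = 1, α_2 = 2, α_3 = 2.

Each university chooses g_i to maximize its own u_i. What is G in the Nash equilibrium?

University i's FOC: ∂u_i/∂g_i = α_i − g_i = 0, so g_i* = α_i.
NE contributions = (1, 2, 2); G = 5.

5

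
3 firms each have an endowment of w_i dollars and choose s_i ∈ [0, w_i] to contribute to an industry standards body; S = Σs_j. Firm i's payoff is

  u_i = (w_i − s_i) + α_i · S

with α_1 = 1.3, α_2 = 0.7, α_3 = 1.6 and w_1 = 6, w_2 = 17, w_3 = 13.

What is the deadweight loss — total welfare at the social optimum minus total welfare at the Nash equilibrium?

∂u_i/∂s_i = α_i − 1, so firm i contributes w_i if α_i > 1, else 0.
α_i > 1 for i ∈ {1, 3}; NE contributions (6, 0, 13), S = 19.
W^NE = Σw_i − S^NE + (Σα_i)·S^NE = 36 + 2.6·19 = 85.4.
Planner: ∂(Σu_j)/∂s_i = Σα_j − 1 = 2.6 > 0, so everyone contributes w_i; S^SO = 36, W^SO = 36 + 2.6·36 = 129.6.
Deadweight loss = 44.2.

44.2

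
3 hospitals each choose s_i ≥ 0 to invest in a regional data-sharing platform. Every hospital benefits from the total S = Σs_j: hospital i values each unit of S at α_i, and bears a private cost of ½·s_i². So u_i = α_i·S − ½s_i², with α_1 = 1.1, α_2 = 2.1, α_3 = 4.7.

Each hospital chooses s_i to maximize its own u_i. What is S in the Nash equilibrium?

7.9

Hospital i's FOC: ∂u_i/∂s_i = α_i − s_i = 0, so s_i* = α_i.
NE contributions = (1.1, 2.1, 4.7); S = 7.9.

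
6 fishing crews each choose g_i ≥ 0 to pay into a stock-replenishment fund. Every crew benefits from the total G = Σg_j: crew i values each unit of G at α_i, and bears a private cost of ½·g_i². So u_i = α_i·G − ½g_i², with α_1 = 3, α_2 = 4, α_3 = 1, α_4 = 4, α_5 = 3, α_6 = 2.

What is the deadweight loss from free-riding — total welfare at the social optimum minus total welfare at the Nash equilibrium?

Crew i's FOC: ∂u_i/∂g_i = α_i − g_i = 0, so g_i* = α_i.
NE contributions = (3, 4, 1, 4, 3, 2); G = 17.
W^NE = (Σα)·G − ½Σα_i² = 17² − ½·55 = 261.5.
Planner sets g_i = Σα_j = 17 for every i, so G^SO = 6·17 = 102.
W^SO = (Σα)·G^SO − ½·6·(Σα)² = (6/2)·17² = 867.
Deadweight loss = W^SO − W^NE = 605.5.

605.5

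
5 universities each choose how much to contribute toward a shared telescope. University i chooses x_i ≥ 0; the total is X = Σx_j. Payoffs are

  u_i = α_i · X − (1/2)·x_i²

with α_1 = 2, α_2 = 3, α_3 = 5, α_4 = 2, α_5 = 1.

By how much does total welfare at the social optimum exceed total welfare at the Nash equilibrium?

University i's FOC: ∂u_i/∂x_i = α_i − x_i = 0, so x_i* = α_i.
NE contributions = (2, 3, 5, 2, 1); X = 13.
W^NE = (Σα)·X − ½Σα_i² = 13² − ½·43 = 147.5.
Planner sets x_i = Σα_j = 13 for every i, so X^SO = 5·13 = 65.
W^SO = (Σα)·X^SO − ½·5·(Σα)² = (5/2)·13² = 422.5.
Deadweight loss = W^SO − W^NE = 275.

275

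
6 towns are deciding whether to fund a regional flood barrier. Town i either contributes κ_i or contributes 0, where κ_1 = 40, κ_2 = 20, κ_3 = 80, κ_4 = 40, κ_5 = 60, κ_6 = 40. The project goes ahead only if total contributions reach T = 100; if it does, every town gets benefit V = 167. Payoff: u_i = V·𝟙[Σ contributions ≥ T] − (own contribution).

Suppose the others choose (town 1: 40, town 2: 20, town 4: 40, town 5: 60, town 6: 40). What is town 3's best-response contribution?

Others' total = 200 ≥ 100; contributing adds cost 80 for no extra benefit.
Best response: 0.

0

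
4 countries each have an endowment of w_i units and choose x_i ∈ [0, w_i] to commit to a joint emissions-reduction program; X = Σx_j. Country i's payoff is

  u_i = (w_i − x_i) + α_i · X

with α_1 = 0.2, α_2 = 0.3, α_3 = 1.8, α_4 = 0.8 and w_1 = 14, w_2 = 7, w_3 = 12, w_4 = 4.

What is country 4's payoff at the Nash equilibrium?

13.6

∂u_i/∂x_i = α_i − 1, so country i contributes w_i if α_i > 1, else 0.
α_i > 1 for i ∈ {3}; NE contributions (0, 0, 12, 0), X = 12.
u_4 = (4 − 0) + 0.8·12 = 13.6.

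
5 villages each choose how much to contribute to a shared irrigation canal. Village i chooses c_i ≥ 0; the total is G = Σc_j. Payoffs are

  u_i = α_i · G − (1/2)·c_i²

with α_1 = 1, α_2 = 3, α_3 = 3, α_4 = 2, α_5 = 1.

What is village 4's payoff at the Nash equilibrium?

Village i's FOC: ∂u_i/∂c_i = α_i − c_i = 0, so c_i* = α_i.
NE contributions = (1, 3, 3, 2, 1); G = 10.
u_4 = α_4·G − ½·(c_4)² = 2·10 − ½·2² = 18.

18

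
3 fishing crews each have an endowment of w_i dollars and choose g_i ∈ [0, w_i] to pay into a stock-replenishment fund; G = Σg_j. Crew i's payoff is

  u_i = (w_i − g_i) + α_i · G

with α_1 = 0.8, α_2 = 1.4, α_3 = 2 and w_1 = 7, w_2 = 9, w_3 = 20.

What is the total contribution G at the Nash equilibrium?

∂u_i/∂g_i = α_i − 1, so crew i contributes w_i if α_i > 1, else 0.
α_i > 1 for i ∈ {2, 3}; NE contributions (0, 9, 20), G = 29.

29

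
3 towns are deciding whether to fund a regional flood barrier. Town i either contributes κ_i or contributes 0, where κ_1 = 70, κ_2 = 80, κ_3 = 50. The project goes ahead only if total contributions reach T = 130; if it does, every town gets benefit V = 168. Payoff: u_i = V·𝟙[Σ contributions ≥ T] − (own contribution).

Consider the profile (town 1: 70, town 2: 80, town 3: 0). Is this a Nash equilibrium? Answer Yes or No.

Total = 150 ≥ 130: provided.
Town 1 (pledges 70, payoff 98): dropping to 0 → total 80, payoff 0. No gain.
Town 2 (pledges 80, payoff 88): dropping to 0 → total 70, payoff 0. No gain.
Town 3 (pledges 0, payoff 168): pledging 50 → total 200, payoff 118. No gain.

Yes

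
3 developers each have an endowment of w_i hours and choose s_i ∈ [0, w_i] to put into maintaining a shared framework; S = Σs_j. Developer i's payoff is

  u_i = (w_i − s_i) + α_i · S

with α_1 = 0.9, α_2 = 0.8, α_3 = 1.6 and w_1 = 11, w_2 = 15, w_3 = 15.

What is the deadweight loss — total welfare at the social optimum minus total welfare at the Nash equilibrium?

∂u_i/∂s_i = α_i − 1, so developer i contributes w_i if α_i > 1, else 0.
α_i > 1 for i ∈ {3}; NE contributions (0, 0, 15), S = 15.
W^NE = Σw_i − S^NE + (Σα_i)·S^NE = 41 + 2.3·15 = 75.5.
Planner: ∂(Σu_j)/∂s_i = Σα_j − 1 = 2.3 > 0, so everyone contributes w_i; S^SO = 41, W^SO = 41 + 2.3·41 = 135.3.
Deadweight loss = 59.8.

59.8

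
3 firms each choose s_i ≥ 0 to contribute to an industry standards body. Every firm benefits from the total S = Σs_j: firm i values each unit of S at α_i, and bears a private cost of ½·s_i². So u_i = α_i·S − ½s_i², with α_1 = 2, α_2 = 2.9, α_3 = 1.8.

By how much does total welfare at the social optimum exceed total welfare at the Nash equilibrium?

Firm i's FOC: ∂u_i/∂s_i = α_i − s_i = 0, so s_i* = α_i.
NE contributions = (2, 2.9, 1.8); S = 6.7.
W^NE = (Σα)·S − ½Σα_i² = 6.7² − ½·15.65 = 37.065.
Planner sets s_i = Σα_j = 6.7 for every i, so S^SO = 3·6.7 = 20.1.
W^SO = (Σα)·S^SO − ½·3·(Σα)² = (3/2)·6.7² = 67.335.
Deadweight loss = W^SO − W^NE = 30.27.

30.27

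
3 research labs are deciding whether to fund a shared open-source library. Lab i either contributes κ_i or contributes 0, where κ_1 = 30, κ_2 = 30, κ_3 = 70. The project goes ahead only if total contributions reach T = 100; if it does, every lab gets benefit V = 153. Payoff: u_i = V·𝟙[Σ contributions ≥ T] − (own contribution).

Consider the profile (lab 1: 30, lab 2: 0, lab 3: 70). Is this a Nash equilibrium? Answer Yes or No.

Yes

Total = 100 ≥ 100: provided.
Lab 1 (pledges 30, payoff 123): dropping to 0 → total 70, payoff 0. No gain.
Lab 2 (pledges 0, payoff 153): pledging 30 → total 130, payoff 123. No gain.
Lab 3 (pledges 70, payoff 83): dropping to 0 → total 30, payoff 0. No gain.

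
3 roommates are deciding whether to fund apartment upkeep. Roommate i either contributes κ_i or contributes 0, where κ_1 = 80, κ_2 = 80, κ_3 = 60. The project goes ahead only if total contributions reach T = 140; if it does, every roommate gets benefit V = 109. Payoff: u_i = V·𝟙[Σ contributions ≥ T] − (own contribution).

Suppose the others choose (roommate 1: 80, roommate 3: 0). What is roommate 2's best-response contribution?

Others' total = 80. Contributing 80 brings total to 160 ≥ 140: gain V − κ_2 = 29.
Best response: 80.

80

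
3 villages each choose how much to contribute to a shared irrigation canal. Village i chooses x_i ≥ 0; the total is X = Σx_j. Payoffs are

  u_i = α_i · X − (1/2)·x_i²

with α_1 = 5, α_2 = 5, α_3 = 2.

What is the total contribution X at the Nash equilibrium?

12

Village i's FOC: ∂u_i/∂x_i = α_i − x_i = 0, so x_i* = α_i.
NE contributions = (5, 5, 2); X = 12.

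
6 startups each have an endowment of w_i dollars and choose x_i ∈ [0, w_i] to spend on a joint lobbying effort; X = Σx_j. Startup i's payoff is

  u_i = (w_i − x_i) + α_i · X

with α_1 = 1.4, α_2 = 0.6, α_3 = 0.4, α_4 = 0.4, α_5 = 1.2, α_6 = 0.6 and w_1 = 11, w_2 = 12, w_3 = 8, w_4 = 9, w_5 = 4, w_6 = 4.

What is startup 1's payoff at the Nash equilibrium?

21

∂u_i/∂x_i = α_i − 1, so startup i contributes w_i if α_i > 1, else 0.
α_i > 1 for i ∈ {1, 5}; NE contributions (11, 0, 0, 0, 4, 0), X = 15.
u_1 = (11 − 11) + 1.4·15 = 21.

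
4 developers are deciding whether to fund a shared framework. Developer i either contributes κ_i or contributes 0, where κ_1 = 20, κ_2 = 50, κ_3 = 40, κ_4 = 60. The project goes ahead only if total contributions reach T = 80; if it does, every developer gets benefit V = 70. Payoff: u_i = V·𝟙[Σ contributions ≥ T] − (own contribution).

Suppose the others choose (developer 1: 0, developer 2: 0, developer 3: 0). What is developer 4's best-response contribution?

0

Others' total = 0. Even contributing 60 gives 60 < 80: no benefit either way.
Best response: 0.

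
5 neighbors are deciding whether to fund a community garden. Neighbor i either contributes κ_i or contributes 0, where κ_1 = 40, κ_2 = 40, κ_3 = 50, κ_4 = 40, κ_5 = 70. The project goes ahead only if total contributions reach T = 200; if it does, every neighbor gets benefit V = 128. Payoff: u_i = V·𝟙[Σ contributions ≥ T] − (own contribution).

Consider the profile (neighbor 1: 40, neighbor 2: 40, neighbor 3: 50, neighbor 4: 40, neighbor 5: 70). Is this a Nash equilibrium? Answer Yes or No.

Total = 240 ≥ 200: provided.
Neighbor 1 (pledges 40, payoff 88): dropping to 0 → total 200, payoff 128. Profitable deviation.

No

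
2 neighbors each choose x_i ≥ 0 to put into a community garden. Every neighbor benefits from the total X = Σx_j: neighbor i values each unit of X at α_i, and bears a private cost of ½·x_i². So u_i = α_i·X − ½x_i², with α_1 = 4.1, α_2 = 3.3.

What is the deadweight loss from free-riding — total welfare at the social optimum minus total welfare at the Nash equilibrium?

13.85

Neighbor i's FOC: ∂u_i/∂x_i = α_i − x_i = 0, so x_i* = α_i.
NE contributions = (4.1, 3.3); X = 7.4.
W^NE = (Σα)·X − ½Σα_i² = 7.4² − ½·27.7 = 40.91.
Planner sets x_i = Σα_j = 7.4 for every i, so X^SO = 2·7.4 = 14.8.
W^SO = (Σα)·X^SO − ½·2·(Σα)² = (2/2)·7.4² = 54.76.
Deadweight loss = W^SO − W^NE = 13.85.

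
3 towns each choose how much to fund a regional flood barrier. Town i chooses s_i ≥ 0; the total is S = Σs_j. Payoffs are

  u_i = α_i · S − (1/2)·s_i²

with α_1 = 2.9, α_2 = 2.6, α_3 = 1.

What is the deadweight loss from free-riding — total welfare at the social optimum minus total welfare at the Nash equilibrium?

Town i's FOC: ∂u_i/∂s_i = α_i − s_i = 0, so s_i* = α_i.
NE contributions = (2.9, 2.6, 1); S = 6.5.
W^NE = (Σα)·S − ½Σα_i² = 6.5² − ½·16.17 = 34.165.
Planner sets s_i = Σα_j = 6.5 for every i, so S^SO = 3·6.5 = 19.5.
W^SO = (Σα)·S^SO − ½·3·(Σα)² = (3/2)·6.5² = 63.375.
Deadweight loss = W^SO − W^NE = 29.21.

29.21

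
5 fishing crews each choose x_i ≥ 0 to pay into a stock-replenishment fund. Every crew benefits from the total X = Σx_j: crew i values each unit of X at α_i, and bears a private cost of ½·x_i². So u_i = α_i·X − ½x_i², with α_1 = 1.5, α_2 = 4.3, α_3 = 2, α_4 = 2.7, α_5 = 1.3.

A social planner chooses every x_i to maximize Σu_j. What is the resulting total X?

Planner FOC: ∂(Σu_j)/∂x_i = (Σα_j) − x_i = 0, so x_i^SO = Σα_j = 11.8 for every i; X^SO = 59.

59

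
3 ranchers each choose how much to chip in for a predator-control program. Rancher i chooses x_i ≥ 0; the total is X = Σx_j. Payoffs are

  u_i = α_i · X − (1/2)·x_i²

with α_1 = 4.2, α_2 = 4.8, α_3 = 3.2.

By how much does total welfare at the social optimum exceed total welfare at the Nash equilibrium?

Rancher i's FOC: ∂u_i/∂x_i = α_i − x_i = 0, so x_i* = α_i.
NE contributions = (4.2, 4.8, 3.2); X = 12.2.
W^NE = (Σα)·X − ½Σα_i² = 12.2² − ½·50.92 = 123.38.
Planner sets x_i = Σα_j = 12.2 for every i, so X^SO = 3·12.2 = 36.6.
W^SO = (Σα)·X^SO − ½·3·(Σα)² = (3/2)·12.2² = 223.26.
Deadweight loss = W^SO − W^NE = 99.88.

99.88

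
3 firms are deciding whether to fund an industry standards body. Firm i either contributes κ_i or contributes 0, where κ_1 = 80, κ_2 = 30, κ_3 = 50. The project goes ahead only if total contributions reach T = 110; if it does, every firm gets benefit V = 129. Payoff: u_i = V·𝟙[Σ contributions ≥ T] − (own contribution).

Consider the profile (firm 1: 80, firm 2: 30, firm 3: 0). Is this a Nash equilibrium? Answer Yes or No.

Yes

Total = 110 ≥ 110: provided.
Firm 1 (pledges 80, payoff 49): dropping to 0 → total 30, payoff 0. No gain.
Firm 2 (pledges 30, payoff 99): dropping to 0 → total 80, payoff 0. No gain.
Firm 3 (pledges 0, payoff 129): pledging 50 → total 160, payoff 79. No gain.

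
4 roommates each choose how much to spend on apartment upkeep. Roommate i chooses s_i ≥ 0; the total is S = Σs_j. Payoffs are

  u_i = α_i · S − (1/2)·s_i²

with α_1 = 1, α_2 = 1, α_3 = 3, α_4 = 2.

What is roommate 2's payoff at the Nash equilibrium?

6.5

Roommate i's FOC: ∂u_i/∂s_i = α_i − s_i = 0, so s_i* = α_i.
NE contributions = (1, 1, 3, 2); S = 7.
u_2 = α_2·S − ½·(s_2)² = 1·7 − ½·1² = 6.5.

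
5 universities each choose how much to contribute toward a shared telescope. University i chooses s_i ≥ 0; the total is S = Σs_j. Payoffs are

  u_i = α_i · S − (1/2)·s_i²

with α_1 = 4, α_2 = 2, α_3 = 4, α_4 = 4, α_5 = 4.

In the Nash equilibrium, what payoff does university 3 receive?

University i's FOC: ∂u_i/∂s_i = α_i − s_i = 0, so s_i* = α_i.
NE contributions = (4, 2, 4, 4, 4); S = 18.
u_3 = α_3·S − ½·(s_3)² = 4·18 − ½·4² = 64.

64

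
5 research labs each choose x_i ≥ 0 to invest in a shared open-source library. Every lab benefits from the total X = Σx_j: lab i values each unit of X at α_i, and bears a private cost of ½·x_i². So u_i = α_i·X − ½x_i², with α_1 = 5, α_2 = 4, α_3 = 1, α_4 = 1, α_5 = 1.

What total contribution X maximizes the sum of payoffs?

Planner FOC: ∂(Σu_j)/∂x_i = (Σα_j) − x_i = 0, so x_i^SO = Σα_j = 12 for every i; X^SO = 60.

60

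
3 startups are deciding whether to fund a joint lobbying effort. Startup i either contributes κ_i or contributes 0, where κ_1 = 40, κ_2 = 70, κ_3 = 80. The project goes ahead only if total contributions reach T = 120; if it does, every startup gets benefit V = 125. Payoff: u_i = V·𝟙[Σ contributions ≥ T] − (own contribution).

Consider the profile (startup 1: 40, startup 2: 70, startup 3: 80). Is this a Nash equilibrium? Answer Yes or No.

Total = 190 ≥ 120: provided.
Startup 1 (pledges 40, payoff 85): dropping to 0 → total 150, payoff 125. Profitable deviation.

No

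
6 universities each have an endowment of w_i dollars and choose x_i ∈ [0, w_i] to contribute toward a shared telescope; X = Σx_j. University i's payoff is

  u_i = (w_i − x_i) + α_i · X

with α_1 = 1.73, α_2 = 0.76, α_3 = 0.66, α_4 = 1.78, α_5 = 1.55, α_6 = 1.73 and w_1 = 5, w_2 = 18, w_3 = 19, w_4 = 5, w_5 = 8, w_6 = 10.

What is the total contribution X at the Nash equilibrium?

∂u_i/∂x_i = α_i − 1, so university i contributes w_i if α_i > 1, else 0.
α_i > 1 for i ∈ {1, 4, 5, 6}; NE contributions (5, 0, 0, 5, 8, 10), X = 28.

28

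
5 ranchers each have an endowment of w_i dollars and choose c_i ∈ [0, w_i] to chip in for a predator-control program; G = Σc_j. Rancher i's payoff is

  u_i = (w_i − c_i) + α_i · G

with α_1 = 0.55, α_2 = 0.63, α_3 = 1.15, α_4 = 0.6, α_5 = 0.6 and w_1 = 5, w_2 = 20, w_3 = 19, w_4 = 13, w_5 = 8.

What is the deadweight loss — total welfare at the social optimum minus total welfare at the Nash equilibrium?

∂u_i/∂c_i = α_i − 1, so rancher i contributes w_i if α_i > 1, else 0.
α_i > 1 for i ∈ {3}; NE contributions (0, 0, 19, 0, 0), G = 19.
W^NE = Σw_i − G^NE + (Σα_i)·G^NE = 65 + 2.53·19 = 113.07.
Planner: ∂(Σu_j)/∂c_i = Σα_j − 1 = 2.53 > 0, so everyone contributes w_i; G^SO = 65, W^SO = 65 + 2.53·65 = 229.45.
Deadweight loss = 116.38.

116.38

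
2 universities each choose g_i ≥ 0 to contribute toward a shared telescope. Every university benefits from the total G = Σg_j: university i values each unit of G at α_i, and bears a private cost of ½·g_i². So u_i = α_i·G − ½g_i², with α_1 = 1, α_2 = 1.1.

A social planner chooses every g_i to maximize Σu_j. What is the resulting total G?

Planner FOC: ∂(Σu_j)/∂g_i = (Σα_j) − g_i = 0, so g_i^SO = Σα_j = 2.1 for every i; G^SO = 4.2.

4.2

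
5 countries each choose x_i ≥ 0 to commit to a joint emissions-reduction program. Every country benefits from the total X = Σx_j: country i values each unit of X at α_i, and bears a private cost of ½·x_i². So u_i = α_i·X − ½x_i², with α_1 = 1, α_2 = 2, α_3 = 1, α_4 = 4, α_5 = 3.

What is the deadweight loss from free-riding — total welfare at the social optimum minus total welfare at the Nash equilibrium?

Country i's FOC: ∂u_i/∂x_i = α_i − x_i = 0, so x_i* = α_i.
NE contributions = (1, 2, 1, 4, 3); X = 11.
W^NE = (Σα)·X − ½Σα_i² = 11² − ½·31 = 105.5.
Planner sets x_i = Σα_j = 11 for every i, so X^SO = 5·11 = 55.
W^SO = (Σα)·X^SO − ½·5·(Σα)² = (5/2)·11² = 302.5.
Deadweight loss = W^SO − W^NE = 197.

197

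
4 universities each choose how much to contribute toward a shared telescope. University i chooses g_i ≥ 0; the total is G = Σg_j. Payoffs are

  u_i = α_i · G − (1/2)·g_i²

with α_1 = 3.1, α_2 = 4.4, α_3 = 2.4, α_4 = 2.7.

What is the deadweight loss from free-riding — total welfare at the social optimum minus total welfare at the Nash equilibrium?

179.77

University i's FOC: ∂u_i/∂g_i = α_i − g_i = 0, so g_i* = α_i.
NE contributions = (3.1, 4.4, 2.4, 2.7); G = 12.6.
W^NE = (Σα)·G − ½Σα_i² = 12.6² − ½·42.02 = 137.75.
Planner sets g_i = Σα_j = 12.6 for every i, so G^SO = 4·12.6 = 50.4.
W^SO = (Σα)·G^SO − ½·4·(Σα)² = (4/2)·12.6² = 317.52.
Deadweight loss = W^SO − W^NE = 179.77.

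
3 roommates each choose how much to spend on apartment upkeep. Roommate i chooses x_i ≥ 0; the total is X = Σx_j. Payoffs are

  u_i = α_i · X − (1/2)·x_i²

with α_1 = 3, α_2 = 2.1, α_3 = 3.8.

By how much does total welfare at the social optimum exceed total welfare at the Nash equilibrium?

53.53

Roommate i's FOC: ∂u_i/∂x_i = α_i − x_i = 0, so x_i* = α_i.
NE contributions = (3, 2.1, 3.8); X = 8.9.
W^NE = (Σα)·X − ½Σα_i² = 8.9² − ½·27.85 = 65.285.
Planner sets x_i = Σα_j = 8.9 for every i, so X^SO = 3·8.9 = 26.7.
W^SO = (Σα)·X^SO − ½·3·(Σα)² = (3/2)·8.9² = 118.815.
Deadweight loss = W^SO − W^NE = 53.53.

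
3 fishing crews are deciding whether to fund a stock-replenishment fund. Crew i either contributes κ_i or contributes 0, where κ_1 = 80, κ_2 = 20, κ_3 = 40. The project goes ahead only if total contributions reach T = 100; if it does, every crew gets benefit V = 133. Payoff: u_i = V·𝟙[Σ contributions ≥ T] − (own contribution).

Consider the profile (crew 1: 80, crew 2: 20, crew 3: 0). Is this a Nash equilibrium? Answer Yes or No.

Yes

Total = 100 ≥ 100: provided.
Crew 1 (pledges 80, payoff 53): dropping to 0 → total 20, payoff 0. No gain.
Crew 2 (pledges 20, payoff 113): dropping to 0 → total 80, payoff 0. No gain.
Crew 3 (pledges 0, payoff 133): pledging 40 → total 140, payoff 93. No gain.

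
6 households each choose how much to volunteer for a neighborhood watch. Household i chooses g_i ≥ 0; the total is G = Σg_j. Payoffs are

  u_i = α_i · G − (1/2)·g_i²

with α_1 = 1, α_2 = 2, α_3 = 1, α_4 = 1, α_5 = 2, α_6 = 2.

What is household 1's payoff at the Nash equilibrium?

8.5

Household i's FOC: ∂u_i/∂g_i = α_i − g_i = 0, so g_i* = α_i.
NE contributions = (1, 2, 1, 1, 2, 2); G = 9.
u_1 = α_1·G − ½·(g_1)² = 1·9 − ½·1² = 8.5.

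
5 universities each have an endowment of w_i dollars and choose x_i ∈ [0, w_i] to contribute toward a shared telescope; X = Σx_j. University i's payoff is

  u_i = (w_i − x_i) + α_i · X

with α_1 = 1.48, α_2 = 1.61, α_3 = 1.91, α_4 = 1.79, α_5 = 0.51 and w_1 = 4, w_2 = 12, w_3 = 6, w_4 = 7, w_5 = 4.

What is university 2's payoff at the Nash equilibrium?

46.69

∂u_i/∂x_i = α_i − 1, so university i contributes w_i if α_i > 1, else 0.
α_i > 1 for i ∈ {1, 2, 3, 4}; NE contributions (4, 12, 6, 7, 0), X = 29.
u_2 = (12 − 12) + 1.61·29 = 46.69.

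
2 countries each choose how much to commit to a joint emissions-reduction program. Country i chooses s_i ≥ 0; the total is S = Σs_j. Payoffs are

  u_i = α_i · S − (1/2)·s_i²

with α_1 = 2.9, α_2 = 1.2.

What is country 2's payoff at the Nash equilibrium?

Country i's FOC: ∂u_i/∂s_i = α_i − s_i = 0, so s_i* = α_i.
NE contributions = (2.9, 1.2); S = 4.1.
u_2 = α_2·S − ½·(s_2)² = 1.2·4.1 − ½·1.2² = 4.2.

4.2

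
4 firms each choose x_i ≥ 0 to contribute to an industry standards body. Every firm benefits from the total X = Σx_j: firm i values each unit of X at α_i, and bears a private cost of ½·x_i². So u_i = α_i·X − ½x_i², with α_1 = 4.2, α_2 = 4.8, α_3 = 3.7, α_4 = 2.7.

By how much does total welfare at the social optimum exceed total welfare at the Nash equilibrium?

267.99

Firm i's FOC: ∂u_i/∂x_i = α_i − x_i = 0, so x_i* = α_i.
NE contributions = (4.2, 4.8, 3.7, 2.7); X = 15.4.
W^NE = (Σα)·X − ½Σα_i² = 15.4² − ½·61.66 = 206.33.
Planner sets x_i = Σα_j = 15.4 for every i, so X^SO = 4·15.4 = 61.6.
W^SO = (Σα)·X^SO − ½·4·(Σα)² = (4/2)·15.4² = 474.32.
Deadweight loss = W^SO − W^NE = 267.99.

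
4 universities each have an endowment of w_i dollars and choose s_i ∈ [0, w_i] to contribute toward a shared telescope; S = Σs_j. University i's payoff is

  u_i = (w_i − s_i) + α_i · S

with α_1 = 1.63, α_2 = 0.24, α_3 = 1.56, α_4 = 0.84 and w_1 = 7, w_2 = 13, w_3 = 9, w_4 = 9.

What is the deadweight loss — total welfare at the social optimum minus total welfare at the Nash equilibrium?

∂u_i/∂s_i = α_i − 1, so university i contributes w_i if α_i > 1, else 0.
α_i > 1 for i ∈ {1, 3}; NE contributions (7, 0, 9, 0), S = 16.
W^NE = Σw_i − S^NE + (Σα_i)·S^NE = 38 + 3.27·16 = 90.32.
Planner: ∂(Σu_j)/∂s_i = Σα_j − 1 = 3.27 > 0, so everyone contributes w_i; S^SO = 38, W^SO = 38 + 3.27·38 = 162.26.
Deadweight loss = 71.94.

71.94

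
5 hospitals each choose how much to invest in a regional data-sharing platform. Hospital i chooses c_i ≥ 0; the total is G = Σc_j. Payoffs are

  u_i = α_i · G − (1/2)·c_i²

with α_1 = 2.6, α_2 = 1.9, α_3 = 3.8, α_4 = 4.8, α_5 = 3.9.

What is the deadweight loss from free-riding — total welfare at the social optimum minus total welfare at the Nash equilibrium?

Hospital i's FOC: ∂u_i/∂c_i = α_i − c_i = 0, so c_i* = α_i.
NE contributions = (2.6, 1.9, 3.8, 4.8, 3.9); G = 17.
W^NE = (Σα)·G − ½Σα_i² = 17² − ½·63.06 = 257.47.
Planner sets c_i = Σα_j = 17 for every i, so G^SO = 5·17 = 85.
W^SO = (Σα)·G^SO − ½·5·(Σα)² = (5/2)·17² = 722.5.
Deadweight loss = W^SO − W^NE = 465.03.

465.03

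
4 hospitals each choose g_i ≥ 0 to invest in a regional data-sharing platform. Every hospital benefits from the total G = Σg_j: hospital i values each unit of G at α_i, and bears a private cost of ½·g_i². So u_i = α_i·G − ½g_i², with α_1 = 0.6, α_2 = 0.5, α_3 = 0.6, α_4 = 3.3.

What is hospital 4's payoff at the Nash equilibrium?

11.055

Hospital i's FOC: ∂u_i/∂g_i = α_i − g_i = 0, so g_i* = α_i.
NE contributions = (0.6, 0.5, 0.6, 3.3); G = 5.
u_4 = α_4·G − ½·(g_4)² = 3.3·5 − ½·3.3² = 11.055.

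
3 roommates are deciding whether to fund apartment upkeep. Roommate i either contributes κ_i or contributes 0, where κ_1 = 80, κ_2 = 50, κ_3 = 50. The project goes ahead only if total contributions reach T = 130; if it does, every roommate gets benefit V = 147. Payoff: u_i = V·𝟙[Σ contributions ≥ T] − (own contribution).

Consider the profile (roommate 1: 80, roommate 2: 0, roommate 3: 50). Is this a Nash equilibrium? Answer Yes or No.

Total = 130 ≥ 130: provided.
Roommate 1 (pledges 80, payoff 67): dropping to 0 → total 50, payoff 0. No gain.
Roommate 2 (pledges 0, payoff 147): pledging 50 → total 180, payoff 97. No gain.
Roommate 3 (pledges 50, payoff 97): dropping to 0 → total 80, payoff 0. No gain.

Yes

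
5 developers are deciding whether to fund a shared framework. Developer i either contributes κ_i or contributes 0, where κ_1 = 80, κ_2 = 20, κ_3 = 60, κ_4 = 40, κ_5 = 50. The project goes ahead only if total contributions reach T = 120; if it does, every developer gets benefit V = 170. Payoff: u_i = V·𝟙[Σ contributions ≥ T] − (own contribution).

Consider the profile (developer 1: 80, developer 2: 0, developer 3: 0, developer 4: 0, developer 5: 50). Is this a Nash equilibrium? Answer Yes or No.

Yes

Total = 130 ≥ 120: provided.
Developer 1 (pledges 80, payoff 90): dropping to 0 → total 50, payoff 0. No gain.
Developer 2 (pledges 0, payoff 170): pledging 20 → total 150, payoff 150. No gain.
Developer 3 (pledges 0, payoff 170): pledging 60 → total 190, payoff 110. No gain.
Developer 4 (pledges 0, payoff 170): pledging 40 → total 170, payoff 130. No gain.
Developer 5 (pledges 50, payoff 120): dropping to 0 → total 80, payoff 0. No gain.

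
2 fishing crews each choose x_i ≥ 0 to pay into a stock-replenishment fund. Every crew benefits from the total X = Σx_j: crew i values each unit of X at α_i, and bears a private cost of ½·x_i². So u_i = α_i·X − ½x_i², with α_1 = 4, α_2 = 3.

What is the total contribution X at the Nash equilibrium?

Crew i's FOC: ∂u_i/∂x_i = α_i − x_i = 0, so x_i* = α_i.
NE contributions = (4, 3); X = 7.

7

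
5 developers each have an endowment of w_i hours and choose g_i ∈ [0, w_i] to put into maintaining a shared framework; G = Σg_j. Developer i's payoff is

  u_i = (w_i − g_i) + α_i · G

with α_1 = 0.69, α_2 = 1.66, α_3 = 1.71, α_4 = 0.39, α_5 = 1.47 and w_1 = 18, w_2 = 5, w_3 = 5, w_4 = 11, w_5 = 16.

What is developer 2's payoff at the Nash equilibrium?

43.16

∂u_i/∂g_i = α_i − 1, so developer i contributes w_i if α_i > 1, else 0.
α_i > 1 for i ∈ {2, 3, 5}; NE contributions (0, 5, 5, 0, 16), G = 26.
u_2 = (5 − 5) + 1.66·26 = 43.16.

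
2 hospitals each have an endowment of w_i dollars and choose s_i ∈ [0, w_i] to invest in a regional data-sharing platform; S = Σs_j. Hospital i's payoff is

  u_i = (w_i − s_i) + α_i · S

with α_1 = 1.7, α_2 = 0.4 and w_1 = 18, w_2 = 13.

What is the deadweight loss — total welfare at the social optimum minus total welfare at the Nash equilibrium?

∂u_i/∂s_i = α_i − 1, so hospital i contributes w_i if α_i > 1, else 0.
α_i > 1 for i ∈ {1}; NE contributions (18, 0), S = 18.
W^NE = Σw_i − S^NE + (Σα_i)·S^NE = 31 + 1.1·18 = 50.8.
Planner: ∂(Σu_j)/∂s_i = Σα_j − 1 = 1.1 > 0, so everyone contributes w_i; S^SO = 31, W^SO = 31 + 1.1·31 = 65.1.
Deadweight loss = 14.3.

14.3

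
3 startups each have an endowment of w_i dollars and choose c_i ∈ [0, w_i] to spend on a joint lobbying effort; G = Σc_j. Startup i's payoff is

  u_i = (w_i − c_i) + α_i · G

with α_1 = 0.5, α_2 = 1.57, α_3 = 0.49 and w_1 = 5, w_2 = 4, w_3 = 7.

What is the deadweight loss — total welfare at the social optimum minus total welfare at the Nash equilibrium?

18.72

∂u_i/∂c_i = α_i − 1, so startup i contributes w_i if α_i > 1, else 0.
α_i > 1 for i ∈ {2}; NE contributions (0, 4, 0), G = 4.
W^NE = Σw_i − G^NE + (Σα_i)·G^NE = 16 + 1.56·4 = 22.24.
Planner: ∂(Σu_j)/∂c_i = Σα_j − 1 = 1.56 > 0, so everyone contributes w_i; G^SO = 16, W^SO = 16 + 1.56·16 = 40.96.
Deadweight loss = 18.72.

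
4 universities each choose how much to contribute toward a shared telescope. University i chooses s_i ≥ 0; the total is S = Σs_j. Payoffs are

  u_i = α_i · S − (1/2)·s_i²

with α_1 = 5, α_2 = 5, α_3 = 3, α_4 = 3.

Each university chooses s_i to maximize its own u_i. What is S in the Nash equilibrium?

University i's FOC: ∂u_i/∂s_i = α_i − s_i = 0, so s_i* = α_i.
NE contributions = (5, 5, 3, 3); S = 16.

16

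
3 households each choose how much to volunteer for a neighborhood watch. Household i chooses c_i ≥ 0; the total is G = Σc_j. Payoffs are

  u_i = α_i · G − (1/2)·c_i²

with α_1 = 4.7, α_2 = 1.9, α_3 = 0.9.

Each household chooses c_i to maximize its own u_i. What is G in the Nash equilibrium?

7.5

Household i's FOC: ∂u_i/∂c_i = α_i − c_i = 0, so c_i* = α_i.
NE contributions = (4.7, 1.9, 0.9); G = 7.5.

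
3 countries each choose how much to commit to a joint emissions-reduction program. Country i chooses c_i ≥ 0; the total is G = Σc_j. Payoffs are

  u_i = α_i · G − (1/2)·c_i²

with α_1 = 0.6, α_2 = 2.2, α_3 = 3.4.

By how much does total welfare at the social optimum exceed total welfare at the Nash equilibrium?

Country i's FOC: ∂u_i/∂c_i = α_i − c_i = 0, so c_i* = α_i.
NE contributions = (0.6, 2.2, 3.4); G = 6.2.
W^NE = (Σα)·G − ½Σα_i² = 6.2² − ½·16.76 = 30.06.
Planner sets c_i = Σα_j = 6.2 for every i, so G^SO = 3·6.2 = 18.6.
W^SO = (Σα)·G^SO − ½·3·(Σα)² = (3/2)·6.2² = 57.66.
Deadweight loss = W^SO − W^NE = 27.6.

27.6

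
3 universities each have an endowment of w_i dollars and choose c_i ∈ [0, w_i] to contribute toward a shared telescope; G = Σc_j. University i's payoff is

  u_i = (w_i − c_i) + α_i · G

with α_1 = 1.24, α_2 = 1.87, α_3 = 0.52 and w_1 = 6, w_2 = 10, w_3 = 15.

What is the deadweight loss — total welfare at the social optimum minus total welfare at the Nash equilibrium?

39.45

∂u_i/∂c_i = α_i − 1, so university i contributes w_i if α_i > 1, else 0.
α_i > 1 for i ∈ {1, 2}; NE contributions (6, 10, 0), G = 16.
W^NE = Σw_i − G^NE + (Σα_i)·G^NE = 31 + 2.63·16 = 73.08.
Planner: ∂(Σu_j)/∂c_i = Σα_j − 1 = 2.63 > 0, so everyone contributes w_i; G^SO = 31, W^SO = 31 + 2.63·31 = 112.53.
Deadweight loss = 39.45.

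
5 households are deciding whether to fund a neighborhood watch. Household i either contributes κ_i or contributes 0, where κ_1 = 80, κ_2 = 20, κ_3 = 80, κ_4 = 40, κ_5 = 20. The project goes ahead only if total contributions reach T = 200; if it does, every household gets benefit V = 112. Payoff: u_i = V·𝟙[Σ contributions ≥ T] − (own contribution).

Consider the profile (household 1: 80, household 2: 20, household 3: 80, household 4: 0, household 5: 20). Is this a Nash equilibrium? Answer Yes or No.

Yes

Total = 200 ≥ 200: provided.
Household 1 (pledges 80, payoff 32): dropping to 0 → total 120, payoff 0. No gain.
Household 2 (pledges 20, payoff 92): dropping to 0 → total 180, payoff 0. No gain.
Household 3 (pledges 80, payoff 32): dropping to 0 → total 120, payoff 0. No gain.
Household 4 (pledges 0, payoff 112): pledging 40 → total 240, payoff 72. No gain.
Household 5 (pledges 20, payoff 92): dropping to 0 → total 180, payoff 0. No gain.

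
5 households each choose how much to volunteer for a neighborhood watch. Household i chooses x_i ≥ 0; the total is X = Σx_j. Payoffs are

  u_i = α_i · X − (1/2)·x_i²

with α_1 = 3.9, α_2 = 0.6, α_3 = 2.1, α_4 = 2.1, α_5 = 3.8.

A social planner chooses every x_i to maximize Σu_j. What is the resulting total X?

Planner FOC: ∂(Σu_j)/∂x_i = (Σα_j) − x_i = 0, so x_i^SO = Σα_j = 12.5 for every i; X^SO = 62.5.

62.5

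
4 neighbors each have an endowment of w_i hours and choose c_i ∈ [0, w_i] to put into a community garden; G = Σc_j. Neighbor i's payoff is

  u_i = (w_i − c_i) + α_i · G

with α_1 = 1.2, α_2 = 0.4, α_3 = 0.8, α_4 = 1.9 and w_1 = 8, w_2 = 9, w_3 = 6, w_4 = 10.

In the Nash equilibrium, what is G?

18

∂u_i/∂c_i = α_i − 1, so neighbor i contributes w_i if α_i > 1, else 0.
α_i > 1 for i ∈ {1, 4}; NE contributions (8, 0, 0, 10), G = 18.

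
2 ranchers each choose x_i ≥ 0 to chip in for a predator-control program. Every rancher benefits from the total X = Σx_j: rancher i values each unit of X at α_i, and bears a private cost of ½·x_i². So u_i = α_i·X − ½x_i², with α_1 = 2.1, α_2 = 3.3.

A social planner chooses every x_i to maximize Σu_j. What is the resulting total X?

10.8

Planner FOC: ∂(Σu_j)/∂x_i = (Σα_j) − x_i = 0, so x_i^SO = Σα_j = 5.4 for every i; X^SO = 10.8.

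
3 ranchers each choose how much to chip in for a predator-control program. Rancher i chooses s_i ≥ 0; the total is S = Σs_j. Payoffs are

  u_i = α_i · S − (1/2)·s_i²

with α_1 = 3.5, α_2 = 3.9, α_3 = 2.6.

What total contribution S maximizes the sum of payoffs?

Planner FOC: ∂(Σu_j)/∂s_i = (Σα_j) − s_i = 0, so s_i^SO = Σα_j = 10 for every i; S^SO = 30.

30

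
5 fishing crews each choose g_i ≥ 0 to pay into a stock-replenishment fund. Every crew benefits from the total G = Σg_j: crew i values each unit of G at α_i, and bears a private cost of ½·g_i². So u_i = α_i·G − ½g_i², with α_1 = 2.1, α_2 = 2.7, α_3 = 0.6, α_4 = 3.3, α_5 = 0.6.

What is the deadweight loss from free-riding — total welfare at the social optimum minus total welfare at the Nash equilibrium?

141.39

Crew i's FOC: ∂u_i/∂g_i = α_i − g_i = 0, so g_i* = α_i.
NE contributions = (2.1, 2.7, 0.6, 3.3, 0.6); G = 9.3.
W^NE = (Σα)·G − ½Σα_i² = 9.3² − ½·23.31 = 74.835.
Planner sets g_i = Σα_j = 9.3 for every i, so G^SO = 5·9.3 = 46.5.
W^SO = (Σα)·G^SO − ½·5·(Σα)² = (5/2)·9.3² = 216.225.
Deadweight loss = W^SO − W^NE = 141.39.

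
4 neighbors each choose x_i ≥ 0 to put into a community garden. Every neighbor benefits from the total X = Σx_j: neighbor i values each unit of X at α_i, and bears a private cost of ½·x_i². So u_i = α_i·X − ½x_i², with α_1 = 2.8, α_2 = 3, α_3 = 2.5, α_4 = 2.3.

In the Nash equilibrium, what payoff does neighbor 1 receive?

25.76

Neighbor i's FOC: ∂u_i/∂x_i = α_i − x_i = 0, so x_i* = α_i.
NE contributions = (2.8, 3, 2.5, 2.3); X = 10.6.
u_1 = α_1·X − ½·(x_1)² = 2.8·10.6 − ½·2.8² = 25.76.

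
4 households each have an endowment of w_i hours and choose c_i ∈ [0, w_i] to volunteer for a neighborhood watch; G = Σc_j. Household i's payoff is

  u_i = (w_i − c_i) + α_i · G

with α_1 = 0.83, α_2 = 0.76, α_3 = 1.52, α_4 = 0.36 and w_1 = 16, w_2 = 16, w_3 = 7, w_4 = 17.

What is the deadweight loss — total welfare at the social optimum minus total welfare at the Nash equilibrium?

∂u_i/∂c_i = α_i − 1, so household i contributes w_i if α_i > 1, else 0.
α_i > 1 for i ∈ {3}; NE contributions (0, 0, 7, 0), G = 7.
W^NE = Σw_i − G^NE + (Σα_i)·G^NE = 56 + 2.47·7 = 73.29.
Planner: ∂(Σu_j)/∂c_i = Σα_j − 1 = 2.47 > 0, so everyone contributes w_i; G^SO = 56, W^SO = 56 + 2.47·56 = 194.32.
Deadweight loss = 121.03.

121.03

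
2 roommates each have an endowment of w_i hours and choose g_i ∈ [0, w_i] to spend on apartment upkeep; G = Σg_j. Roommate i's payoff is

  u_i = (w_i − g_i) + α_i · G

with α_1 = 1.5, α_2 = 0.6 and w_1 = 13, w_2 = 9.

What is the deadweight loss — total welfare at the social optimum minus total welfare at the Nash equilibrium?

9.9

∂u_i/∂g_i = α_i − 1, so roommate i contributes w_i if α_i > 1, else 0.
α_i > 1 for i ∈ {1}; NE contributions (13, 0), G = 13.
W^NE = Σw_i − G^NE + (Σα_i)·G^NE = 22 + 1.1·13 = 36.3.
Planner: ∂(Σu_j)/∂g_i = Σα_j − 1 = 1.1 > 0, so everyone contributes w_i; G^SO = 22, W^SO = 22 + 1.1·22 = 46.2.
Deadweight loss = 9.9.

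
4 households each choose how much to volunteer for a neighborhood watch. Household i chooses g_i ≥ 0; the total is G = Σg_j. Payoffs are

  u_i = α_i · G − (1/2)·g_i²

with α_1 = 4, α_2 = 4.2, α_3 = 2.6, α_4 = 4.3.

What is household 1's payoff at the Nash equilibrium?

52.4

Household i's FOC: ∂u_i/∂g_i = α_i − g_i = 0, so g_i* = α_i.
NE contributions = (4, 4.2, 2.6, 4.3); G = 15.1.
u_1 = α_1·G − ½·(g_1)² = 4·15.1 − ½·4² = 52.4.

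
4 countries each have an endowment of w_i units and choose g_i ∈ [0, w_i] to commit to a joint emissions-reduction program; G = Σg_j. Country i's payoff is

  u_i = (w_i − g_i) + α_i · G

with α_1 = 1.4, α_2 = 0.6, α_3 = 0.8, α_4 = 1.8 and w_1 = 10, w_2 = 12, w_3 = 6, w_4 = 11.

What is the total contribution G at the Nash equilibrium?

∂u_i/∂g_i = α_i − 1, so country i contributes w_i if α_i > 1, else 0.
α_i > 1 for i ∈ {1, 4}; NE contributions (10, 0, 0, 11), G = 21.

21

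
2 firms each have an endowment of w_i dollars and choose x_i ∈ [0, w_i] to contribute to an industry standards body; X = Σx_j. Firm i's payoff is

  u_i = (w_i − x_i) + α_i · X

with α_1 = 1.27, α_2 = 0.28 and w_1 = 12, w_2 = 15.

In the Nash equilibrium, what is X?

∂u_i/∂x_i = α_i − 1, so firm i contributes w_i if α_i > 1, else 0.
α_i > 1 for i ∈ {1}; NE contributions (12, 0), X = 12.

12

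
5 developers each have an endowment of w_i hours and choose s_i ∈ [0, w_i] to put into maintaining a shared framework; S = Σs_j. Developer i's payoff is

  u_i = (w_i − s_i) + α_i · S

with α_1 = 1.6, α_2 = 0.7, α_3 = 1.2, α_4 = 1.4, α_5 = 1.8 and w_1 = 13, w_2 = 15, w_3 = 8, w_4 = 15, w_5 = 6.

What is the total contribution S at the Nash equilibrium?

42

∂u_i/∂s_i = α_i − 1, so developer i contributes w_i if α_i > 1, else 0.
α_i > 1 for i ∈ {1, 3, 4, 5}; NE contributions (13, 0, 8, 15, 6), S = 42.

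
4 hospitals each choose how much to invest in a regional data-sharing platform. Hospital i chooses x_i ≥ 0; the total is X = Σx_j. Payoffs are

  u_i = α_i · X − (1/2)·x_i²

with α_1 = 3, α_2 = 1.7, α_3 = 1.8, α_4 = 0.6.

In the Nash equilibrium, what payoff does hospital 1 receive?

16.8

Hospital i's FOC: ∂u_i/∂x_i = α_i − x_i = 0, so x_i* = α_i.
NE contributions = (3, 1.7, 1.8, 0.6); X = 7.1.
u_1 = α_1·X − ½·(x_1)² = 3·7.1 − ½·3² = 16.8.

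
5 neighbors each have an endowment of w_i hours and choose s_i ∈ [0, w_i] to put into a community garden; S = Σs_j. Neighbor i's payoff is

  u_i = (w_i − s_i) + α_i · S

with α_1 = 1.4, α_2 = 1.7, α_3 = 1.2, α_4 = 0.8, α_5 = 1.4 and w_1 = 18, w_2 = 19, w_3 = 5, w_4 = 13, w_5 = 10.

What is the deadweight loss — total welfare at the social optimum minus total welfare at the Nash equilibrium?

∂u_i/∂s_i = α_i − 1, so neighbor i contributes w_i if α_i > 1, else 0.
α_i > 1 for i ∈ {1, 2, 3, 5}; NE contributions (18, 19, 5, 0, 10), S = 52.
W^NE = Σw_i − S^NE + (Σα_i)·S^NE = 65 + 5.5·52 = 351.
Planner: ∂(Σu_j)/∂s_i = Σα_j − 1 = 5.5 > 0, so everyone contributes w_i; S^SO = 65, W^SO = 65 + 5.5·65 = 422.5.
Deadweight loss = 71.5.

71.5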